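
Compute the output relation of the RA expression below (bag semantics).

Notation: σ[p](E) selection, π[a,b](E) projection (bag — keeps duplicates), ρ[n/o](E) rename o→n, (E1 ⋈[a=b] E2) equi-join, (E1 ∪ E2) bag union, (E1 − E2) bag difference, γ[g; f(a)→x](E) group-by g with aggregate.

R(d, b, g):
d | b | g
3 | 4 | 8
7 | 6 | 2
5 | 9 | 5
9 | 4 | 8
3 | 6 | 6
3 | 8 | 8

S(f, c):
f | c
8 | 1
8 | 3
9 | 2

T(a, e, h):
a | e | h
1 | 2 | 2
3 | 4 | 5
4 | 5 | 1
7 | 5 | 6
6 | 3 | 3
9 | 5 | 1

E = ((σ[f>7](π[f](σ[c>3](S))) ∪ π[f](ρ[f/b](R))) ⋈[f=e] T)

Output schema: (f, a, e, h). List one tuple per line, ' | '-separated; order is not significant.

Stepwise |·|:
  S → 3
  σ[c>3](S) → 0
  π[f](σ[c>3](S)) → 0
  σ[f>7](π[f](σ[c>3](S))) → 0
  R → 6
  ρ[f/b](R) → 6
  π[f](ρ[f/b](R)) → 6
  (σ[f>7](π[f](σ[c>3](S))) ∪ π[f](ρ[f/b](R))) → 6
  T → 6
  ((σ[f>7](π[f](σ[c>3](S))) ∪ π[f](ρ[f/b](R))) ⋈[f=e] T) → 2

== RESULT ==
f | a | e | h
4 | 3 | 4 | 5
4 | 3 | 4 | 5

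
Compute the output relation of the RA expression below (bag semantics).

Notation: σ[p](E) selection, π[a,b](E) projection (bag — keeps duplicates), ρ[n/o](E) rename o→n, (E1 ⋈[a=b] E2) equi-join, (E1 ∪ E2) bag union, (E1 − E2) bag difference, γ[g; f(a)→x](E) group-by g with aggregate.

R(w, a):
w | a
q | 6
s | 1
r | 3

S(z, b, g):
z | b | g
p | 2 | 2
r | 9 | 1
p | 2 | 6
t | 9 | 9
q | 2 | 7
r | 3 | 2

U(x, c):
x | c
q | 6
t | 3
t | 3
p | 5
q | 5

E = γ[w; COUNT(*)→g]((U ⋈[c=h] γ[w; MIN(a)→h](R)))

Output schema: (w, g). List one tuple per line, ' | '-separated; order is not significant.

Row counts bottom-up:
  U → 5
  R → 3
  γ[w; MIN(a)→h](R) → 3
  (U ⋈[c=h] γ[w; MIN(a)→h](R)) → 3
  γ[w; COUNT(*)→g]((U ⋈[c=h] γ[w; MIN(a)→h](R))) → 2

== RESULT ==
w | g
q | 1
r | 2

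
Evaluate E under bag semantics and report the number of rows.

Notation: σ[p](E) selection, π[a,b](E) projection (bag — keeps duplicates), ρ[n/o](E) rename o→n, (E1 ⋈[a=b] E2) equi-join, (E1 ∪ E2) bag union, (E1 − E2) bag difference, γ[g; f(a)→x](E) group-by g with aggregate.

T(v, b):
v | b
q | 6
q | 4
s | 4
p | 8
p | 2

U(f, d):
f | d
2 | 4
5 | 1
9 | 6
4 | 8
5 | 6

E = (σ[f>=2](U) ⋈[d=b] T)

Per-node cardinality:
  U → 5
  σ[f>=2](U) → 5
  T → 5
  (σ[f>=2](U) ⋈[d=b] T) → 5

|E| = 5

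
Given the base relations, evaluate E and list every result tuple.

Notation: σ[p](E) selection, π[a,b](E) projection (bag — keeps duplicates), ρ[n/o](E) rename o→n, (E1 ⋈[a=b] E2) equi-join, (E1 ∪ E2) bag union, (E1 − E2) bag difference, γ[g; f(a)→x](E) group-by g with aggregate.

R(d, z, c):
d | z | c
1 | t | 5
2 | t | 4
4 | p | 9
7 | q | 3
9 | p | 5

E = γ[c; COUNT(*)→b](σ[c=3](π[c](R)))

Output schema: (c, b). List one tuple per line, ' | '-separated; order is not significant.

Stepwise |·|:
  R → 5
  π[c](R) → 5
  σ[c=3](π[c](R)) → 1
  γ[c; COUNT(*)→b](σ[c=3](π[c](R))) → 1

== RESULT ==
c | b
3 | 1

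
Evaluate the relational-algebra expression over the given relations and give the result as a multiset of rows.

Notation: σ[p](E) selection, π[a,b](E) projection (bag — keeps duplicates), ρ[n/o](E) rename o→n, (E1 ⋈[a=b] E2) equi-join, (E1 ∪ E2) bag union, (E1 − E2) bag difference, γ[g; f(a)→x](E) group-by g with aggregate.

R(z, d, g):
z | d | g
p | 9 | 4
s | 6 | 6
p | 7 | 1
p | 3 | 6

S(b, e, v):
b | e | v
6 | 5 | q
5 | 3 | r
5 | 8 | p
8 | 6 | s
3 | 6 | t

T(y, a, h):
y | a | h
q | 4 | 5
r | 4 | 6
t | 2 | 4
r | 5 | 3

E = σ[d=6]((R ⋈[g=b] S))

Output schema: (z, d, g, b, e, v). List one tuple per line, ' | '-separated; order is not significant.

Stepwise |·|:
  R → 4
  S → 5
  (R ⋈[g=b] S) → 2
  σ[d=6]((R ⋈[g=b] S)) → 1

== RESULT ==
z | d | g | b | e | v
s | 6 | 6 | 6 | 5 | q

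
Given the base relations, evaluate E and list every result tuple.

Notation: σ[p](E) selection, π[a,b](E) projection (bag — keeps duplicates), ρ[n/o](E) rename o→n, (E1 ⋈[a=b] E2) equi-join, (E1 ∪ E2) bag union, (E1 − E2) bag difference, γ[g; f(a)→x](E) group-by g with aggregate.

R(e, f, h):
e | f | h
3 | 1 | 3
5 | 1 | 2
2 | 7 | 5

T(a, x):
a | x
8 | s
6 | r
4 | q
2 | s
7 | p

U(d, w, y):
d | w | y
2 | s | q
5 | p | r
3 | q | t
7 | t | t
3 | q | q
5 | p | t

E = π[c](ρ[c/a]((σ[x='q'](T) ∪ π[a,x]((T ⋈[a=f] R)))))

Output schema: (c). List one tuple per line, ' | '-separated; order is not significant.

Row counts bottom-up:
  T → 5
  σ[x='q'](T) → 1
  T → 5
  R → 3
  (T ⋈[a=f] R) → 1
  π[a,x]((T ⋈[a=f] R)) → 1
  (σ[x='q'](T) ∪ π[a,x]((T ⋈[a=f] R))) → 2
  ρ[c/a]((σ[x='q'](T) ∪ π[a,x]((T ⋈[a=f] R)))) → 2
  π[c](ρ[c/a]((σ[x='q'](T) ∪ π[a,x]((T ⋈[a=f] R))))) → 2

== RESULT ==
c
4
7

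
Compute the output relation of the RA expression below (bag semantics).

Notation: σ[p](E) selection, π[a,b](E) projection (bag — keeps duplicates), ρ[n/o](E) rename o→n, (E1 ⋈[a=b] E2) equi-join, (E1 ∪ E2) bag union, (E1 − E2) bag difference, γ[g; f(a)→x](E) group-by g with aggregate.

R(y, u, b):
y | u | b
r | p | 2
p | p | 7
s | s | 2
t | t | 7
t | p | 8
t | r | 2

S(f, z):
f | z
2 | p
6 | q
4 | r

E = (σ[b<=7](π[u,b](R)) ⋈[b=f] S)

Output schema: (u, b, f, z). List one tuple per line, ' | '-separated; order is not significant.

Stepwise |·|:
  R → 6
  π[u,b](R) → 6
  σ[b<=7](π[u,b](R)) → 5
  S → 3
  (σ[b<=7](π[u,b](R)) ⋈[b=f] S) → 3

== RESULT ==
u | b | f | z
p | 2 | 2 | p
r | 2 | 2 | p
s | 2 | 2 | p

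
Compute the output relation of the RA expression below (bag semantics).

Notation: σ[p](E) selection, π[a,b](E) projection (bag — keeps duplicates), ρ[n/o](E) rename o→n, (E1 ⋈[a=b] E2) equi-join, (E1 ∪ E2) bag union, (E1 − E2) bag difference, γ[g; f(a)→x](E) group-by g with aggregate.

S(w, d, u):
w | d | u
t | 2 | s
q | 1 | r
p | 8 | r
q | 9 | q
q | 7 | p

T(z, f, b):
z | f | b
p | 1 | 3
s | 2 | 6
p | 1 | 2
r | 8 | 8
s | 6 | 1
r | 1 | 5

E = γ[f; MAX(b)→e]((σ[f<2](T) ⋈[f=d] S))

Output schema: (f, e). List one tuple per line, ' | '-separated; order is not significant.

Row counts bottom-up:
  T → 6
  σ[f<2](T) → 3
  S → 5
  (σ[f<2](T) ⋈[f=d] S) → 3
  γ[f; MAX(b)→e]((σ[f<2](T) ⋈[f=d] S)) → 1

== RESULT ==
f | e
1 | 5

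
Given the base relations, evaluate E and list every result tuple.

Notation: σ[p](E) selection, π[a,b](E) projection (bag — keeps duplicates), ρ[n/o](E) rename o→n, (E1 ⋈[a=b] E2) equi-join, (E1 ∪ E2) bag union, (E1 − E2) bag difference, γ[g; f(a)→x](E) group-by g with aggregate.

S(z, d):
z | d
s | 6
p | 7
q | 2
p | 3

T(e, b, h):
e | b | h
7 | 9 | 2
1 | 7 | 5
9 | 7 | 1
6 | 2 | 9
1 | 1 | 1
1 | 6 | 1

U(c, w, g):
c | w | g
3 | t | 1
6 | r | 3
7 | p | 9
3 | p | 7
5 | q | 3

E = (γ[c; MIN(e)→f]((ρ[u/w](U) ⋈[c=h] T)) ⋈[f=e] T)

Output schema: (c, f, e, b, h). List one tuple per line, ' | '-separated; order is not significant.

Stepwise |·|:
  U → 5
  ρ[u/w](U) → 5
  T → 6
  (ρ[u/w](U) ⋈[c=h] T) → 1
  γ[c; MIN(e)→f]((ρ[u/w](U) ⋈[c=h] T)) → 1
  T → 6
  (γ[c; MIN(e)→f]((ρ[u/w](U) ⋈[c=h] T)) ⋈[f=e] T) → 3

== RESULT ==
c | f | e | b | h
5 | 1 | 1 | 1 | 1
5 | 1 | 1 | 6 | 1
5 | 1 | 1 | 7 | 5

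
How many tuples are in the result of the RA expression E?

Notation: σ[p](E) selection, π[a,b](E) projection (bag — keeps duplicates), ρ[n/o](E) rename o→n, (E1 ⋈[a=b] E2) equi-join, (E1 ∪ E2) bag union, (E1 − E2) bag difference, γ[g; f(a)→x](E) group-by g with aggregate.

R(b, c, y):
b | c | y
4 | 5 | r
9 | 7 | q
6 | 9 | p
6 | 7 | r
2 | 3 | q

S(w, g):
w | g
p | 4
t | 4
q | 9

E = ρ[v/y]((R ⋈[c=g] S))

Stepwise |·|:
  R → 5
  S → 3
  (R ⋈[c=g] S) → 1
  ρ[v/y]((R ⋈[c=g] S)) → 1

|E| = 1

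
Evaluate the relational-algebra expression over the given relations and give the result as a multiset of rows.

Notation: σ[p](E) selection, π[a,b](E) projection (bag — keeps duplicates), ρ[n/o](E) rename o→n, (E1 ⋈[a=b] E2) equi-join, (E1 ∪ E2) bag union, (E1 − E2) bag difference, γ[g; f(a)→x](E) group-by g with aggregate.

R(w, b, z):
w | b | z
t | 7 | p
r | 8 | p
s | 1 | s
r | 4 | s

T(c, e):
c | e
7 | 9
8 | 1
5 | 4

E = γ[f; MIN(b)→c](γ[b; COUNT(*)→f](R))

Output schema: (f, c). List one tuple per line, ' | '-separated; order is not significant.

Subexpression sizes:
  R → 4
  γ[b; COUNT(*)→f](R) → 4
  γ[f; MIN(b)→c](γ[b; COUNT(*)→f](R)) → 1

== RESULT ==
f | c
1 | 1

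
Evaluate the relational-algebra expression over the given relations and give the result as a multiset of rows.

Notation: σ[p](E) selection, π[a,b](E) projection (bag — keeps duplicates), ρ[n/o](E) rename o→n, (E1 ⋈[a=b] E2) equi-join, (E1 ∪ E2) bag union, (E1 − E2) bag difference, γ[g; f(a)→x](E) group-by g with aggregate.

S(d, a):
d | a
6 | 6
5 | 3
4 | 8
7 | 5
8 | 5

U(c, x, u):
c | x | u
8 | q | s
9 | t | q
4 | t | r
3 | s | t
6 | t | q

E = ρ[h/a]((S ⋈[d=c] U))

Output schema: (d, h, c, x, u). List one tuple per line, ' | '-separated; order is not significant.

Per-node cardinality:
  S → 5
  U → 5
  (S ⋈[d=c] U) → 3
  ρ[h/a]((S ⋈[d=c] U)) → 3

== RESULT ==
d | h | c | x | u
4 | 8 | 4 | t | r
6 | 6 | 6 | t | q
8 | 5 | 8 | q | s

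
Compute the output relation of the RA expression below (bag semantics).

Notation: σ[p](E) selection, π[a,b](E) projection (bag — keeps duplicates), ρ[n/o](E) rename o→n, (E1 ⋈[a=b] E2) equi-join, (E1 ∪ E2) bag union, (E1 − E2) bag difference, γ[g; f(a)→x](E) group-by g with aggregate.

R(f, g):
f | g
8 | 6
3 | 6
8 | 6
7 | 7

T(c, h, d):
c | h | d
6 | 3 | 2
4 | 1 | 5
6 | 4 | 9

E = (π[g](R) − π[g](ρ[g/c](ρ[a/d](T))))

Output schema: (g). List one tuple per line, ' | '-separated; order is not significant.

Stepwise |·|:
  R → 4
  π[g](R) → 4
  T → 3
  ρ[a/d](T) → 3
  ρ[g/c](ρ[a/d](T)) → 3
  π[g](ρ[g/c](ρ[a/d](T))) → 3
  (π[g](R) − π[g](ρ[g/c](ρ[a/d](T)))) → 2

== RESULT ==
g
6
7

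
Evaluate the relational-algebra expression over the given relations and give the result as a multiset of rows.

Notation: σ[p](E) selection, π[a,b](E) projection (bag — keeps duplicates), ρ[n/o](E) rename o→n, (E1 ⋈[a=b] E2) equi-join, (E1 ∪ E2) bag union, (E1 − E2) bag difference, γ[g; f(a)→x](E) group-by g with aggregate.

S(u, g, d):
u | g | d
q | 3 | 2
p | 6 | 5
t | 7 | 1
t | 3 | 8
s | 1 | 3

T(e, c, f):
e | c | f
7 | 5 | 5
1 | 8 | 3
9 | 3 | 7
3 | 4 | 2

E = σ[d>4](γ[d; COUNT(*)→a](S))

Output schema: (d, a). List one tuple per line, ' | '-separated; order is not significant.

Per-node cardinality:
  S → 5
  γ[d; COUNT(*)→a](S) → 5
  σ[d>4](γ[d; COUNT(*)→a](S)) → 2

== RESULT ==
d | a
5 | 1
8 | 1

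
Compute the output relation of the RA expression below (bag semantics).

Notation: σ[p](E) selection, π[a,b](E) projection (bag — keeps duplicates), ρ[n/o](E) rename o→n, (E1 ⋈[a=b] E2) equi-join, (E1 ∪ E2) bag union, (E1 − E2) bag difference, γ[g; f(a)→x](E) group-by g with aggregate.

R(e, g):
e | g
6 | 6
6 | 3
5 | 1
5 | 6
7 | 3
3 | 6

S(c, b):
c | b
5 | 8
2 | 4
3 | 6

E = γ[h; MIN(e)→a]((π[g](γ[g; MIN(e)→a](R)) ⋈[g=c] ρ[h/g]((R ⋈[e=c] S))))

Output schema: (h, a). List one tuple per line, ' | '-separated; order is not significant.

Subexpression sizes:
  R → 6
  γ[g; MIN(e)→a](R) → 3
  π[g](γ[g; MIN(e)→a](R)) → 3
  R → 6
  S → 3
  (R ⋈[e=c] S) → 3
  ρ[h/g]((R ⋈[e=c] S)) → 3
  (π[g](γ[g; MIN(e)→a](R)) ⋈[g=c] ρ[h/g]((R ⋈[e=c] S))) → 1
  γ[h; MIN(e)→a]((π[g](γ[g; MIN(e)→a](R)) ⋈[g=c] ρ[h/g]((R ⋈[e=c] S)))) → 1

== RESULT ==
h | a
6 | 3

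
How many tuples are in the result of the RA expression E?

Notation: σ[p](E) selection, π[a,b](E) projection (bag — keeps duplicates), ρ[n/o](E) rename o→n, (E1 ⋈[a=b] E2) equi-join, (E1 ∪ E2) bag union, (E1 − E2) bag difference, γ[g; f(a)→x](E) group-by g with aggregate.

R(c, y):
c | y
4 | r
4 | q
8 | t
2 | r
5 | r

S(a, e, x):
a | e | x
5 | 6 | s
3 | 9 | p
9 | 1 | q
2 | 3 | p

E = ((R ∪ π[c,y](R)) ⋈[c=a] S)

Per-node cardinality:
  R → 5
  R → 5
  π[c,y](R) → 5
  (R ∪ π[c,y](R)) → 10
  S → 4
  ((R ∪ π[c,y](R)) ⋈[c=a] S) → 4

|E| = 4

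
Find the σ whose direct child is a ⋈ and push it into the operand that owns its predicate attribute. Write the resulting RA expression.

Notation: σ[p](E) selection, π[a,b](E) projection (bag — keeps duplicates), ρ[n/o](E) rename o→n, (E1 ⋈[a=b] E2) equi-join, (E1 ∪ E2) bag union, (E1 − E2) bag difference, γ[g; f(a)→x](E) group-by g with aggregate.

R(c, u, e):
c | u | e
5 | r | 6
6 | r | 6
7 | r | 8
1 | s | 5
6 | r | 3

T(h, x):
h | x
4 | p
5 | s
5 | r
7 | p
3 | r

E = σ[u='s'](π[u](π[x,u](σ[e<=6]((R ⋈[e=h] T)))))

σ filters on e, owned by the left side.
E' = σ[u='s'](π[u](π[x,u]((σ[e<=6](R) ⋈[e=h] T))))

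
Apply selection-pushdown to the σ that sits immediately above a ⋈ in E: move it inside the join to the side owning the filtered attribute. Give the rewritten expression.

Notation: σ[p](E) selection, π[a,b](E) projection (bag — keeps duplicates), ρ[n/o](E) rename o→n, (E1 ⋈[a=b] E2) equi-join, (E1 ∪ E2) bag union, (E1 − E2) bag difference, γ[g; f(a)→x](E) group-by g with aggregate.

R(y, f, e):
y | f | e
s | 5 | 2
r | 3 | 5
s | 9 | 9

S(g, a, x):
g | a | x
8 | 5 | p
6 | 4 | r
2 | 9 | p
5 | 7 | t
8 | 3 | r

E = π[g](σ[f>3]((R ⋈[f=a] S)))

σ filters on f, owned by the left side.
E' = π[g]((σ[f>3](R) ⋈[f=a] S))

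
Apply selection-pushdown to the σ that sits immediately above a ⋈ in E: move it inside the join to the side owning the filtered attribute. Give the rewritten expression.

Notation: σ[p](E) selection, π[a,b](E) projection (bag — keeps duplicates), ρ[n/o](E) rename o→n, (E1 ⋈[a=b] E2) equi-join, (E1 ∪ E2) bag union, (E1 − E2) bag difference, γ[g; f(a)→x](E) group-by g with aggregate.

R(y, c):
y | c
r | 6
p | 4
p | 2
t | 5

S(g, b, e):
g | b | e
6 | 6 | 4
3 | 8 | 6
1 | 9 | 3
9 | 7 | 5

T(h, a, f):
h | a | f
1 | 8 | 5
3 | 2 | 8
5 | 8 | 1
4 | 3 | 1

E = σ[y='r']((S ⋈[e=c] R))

σ filters on y, owned by the right side.
E' = (S ⋈[e=c] σ[y='r'](R))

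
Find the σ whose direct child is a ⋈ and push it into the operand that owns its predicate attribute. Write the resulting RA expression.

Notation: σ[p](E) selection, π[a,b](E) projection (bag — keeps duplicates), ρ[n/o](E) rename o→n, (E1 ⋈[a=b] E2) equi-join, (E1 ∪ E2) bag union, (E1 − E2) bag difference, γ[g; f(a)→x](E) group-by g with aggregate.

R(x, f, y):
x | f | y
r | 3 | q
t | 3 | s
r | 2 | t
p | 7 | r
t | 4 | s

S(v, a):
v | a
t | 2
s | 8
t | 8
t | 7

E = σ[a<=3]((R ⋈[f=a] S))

σ filters on a, owned by the right side.
E' = (R ⋈[f=a] σ[a<=3](S))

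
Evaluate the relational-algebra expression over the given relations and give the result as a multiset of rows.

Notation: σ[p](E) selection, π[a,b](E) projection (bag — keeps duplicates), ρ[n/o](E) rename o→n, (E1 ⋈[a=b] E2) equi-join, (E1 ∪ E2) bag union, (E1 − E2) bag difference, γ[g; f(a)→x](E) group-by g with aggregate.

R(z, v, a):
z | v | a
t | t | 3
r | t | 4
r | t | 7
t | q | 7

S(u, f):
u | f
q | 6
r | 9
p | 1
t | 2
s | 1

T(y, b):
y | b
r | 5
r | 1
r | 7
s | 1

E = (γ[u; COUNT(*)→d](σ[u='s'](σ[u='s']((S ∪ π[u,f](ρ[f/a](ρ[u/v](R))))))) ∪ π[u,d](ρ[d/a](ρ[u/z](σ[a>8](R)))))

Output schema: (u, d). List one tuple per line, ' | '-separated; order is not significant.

Per-node cardinality:
  S → 5
  R → 4
  ρ[u/v](R) → 4
  ρ[f/a](ρ[u/v](R)) → 4
  π[u,f](ρ[f/a](ρ[u/v](R))) → 4
  (S ∪ π[u,f](ρ[f/a](ρ[u/v](R)))) → 9
  σ[u='s']((S ∪ π[u,f](ρ[f/a](ρ[u/v](R))))) → 1
  σ[u='s'](σ[u='s']((S ∪ π[u,f](ρ[f/a](ρ[u/v](R)))))) → 1
  γ[u; COUNT(*)→d](σ[u='s'](σ[u='s']((S ∪ π[u,f](ρ[f/a](ρ[u/v](R))))))) → 1
  R → 4
  σ[a>8](R) → 0
  ρ[u/z](σ[a>8](R)) → 0
  ρ[d/a](ρ[u/z](σ[a>8](R))) → 0
  π[u,d](ρ[d/a](ρ[u/z](σ[a>8](R)))) → 0
  (γ[u; COUNT(*)→d](σ[u='s'](σ[u='s']((S ∪ π[u,f](ρ[f/a](ρ[u/v](R))))))) ∪ π[u,d](ρ[d/a](ρ[u/z](σ[a>8](R))))) → 1

== RESULT ==
u | d
s | 1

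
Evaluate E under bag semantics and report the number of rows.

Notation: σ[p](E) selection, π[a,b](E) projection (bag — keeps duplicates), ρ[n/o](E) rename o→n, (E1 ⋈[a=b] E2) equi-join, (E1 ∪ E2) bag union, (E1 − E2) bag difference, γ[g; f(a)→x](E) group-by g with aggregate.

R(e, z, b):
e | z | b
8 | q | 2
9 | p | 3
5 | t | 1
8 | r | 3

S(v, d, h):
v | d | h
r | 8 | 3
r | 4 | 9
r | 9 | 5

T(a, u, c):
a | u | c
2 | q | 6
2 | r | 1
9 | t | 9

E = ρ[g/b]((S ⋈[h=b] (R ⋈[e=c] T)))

Stepwise |·|:
  S → 3
  R → 4
  T → 3
  (R ⋈[e=c] T) → 1
  (S ⋈[h=b] (R ⋈[e=c] T)) → 1
  ρ[g/b]((S ⋈[h=b] (R ⋈[e=c] T))) → 1

|E| = 1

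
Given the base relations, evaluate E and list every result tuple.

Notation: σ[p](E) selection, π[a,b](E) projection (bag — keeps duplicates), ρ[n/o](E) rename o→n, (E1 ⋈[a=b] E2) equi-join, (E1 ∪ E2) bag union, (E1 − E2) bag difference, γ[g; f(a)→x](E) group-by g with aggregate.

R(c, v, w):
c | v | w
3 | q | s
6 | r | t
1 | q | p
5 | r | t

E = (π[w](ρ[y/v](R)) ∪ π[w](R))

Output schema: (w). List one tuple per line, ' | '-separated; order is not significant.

Subexpression sizes:
  R → 4
  ρ[y/v](R) → 4
  π[w](ρ[y/v](R)) → 4
  R → 4
  π[w](R) → 4
  (π[w](ρ[y/v](R)) ∪ π[w](R)) → 8

== RESULT ==
w
p
p
s
s
t
t
t
t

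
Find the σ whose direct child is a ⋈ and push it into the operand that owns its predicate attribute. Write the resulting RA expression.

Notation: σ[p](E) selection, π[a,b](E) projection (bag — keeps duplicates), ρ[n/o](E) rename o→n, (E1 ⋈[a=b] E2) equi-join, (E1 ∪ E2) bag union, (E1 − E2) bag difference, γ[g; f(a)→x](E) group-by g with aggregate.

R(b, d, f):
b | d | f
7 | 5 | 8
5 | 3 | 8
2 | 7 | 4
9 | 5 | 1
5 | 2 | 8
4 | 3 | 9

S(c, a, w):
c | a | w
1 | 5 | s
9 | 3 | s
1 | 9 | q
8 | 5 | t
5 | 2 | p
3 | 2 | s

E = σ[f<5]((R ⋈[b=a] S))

σ filters on f, owned by the left side.
E' = (σ[f<5](R) ⋈[b=a] S)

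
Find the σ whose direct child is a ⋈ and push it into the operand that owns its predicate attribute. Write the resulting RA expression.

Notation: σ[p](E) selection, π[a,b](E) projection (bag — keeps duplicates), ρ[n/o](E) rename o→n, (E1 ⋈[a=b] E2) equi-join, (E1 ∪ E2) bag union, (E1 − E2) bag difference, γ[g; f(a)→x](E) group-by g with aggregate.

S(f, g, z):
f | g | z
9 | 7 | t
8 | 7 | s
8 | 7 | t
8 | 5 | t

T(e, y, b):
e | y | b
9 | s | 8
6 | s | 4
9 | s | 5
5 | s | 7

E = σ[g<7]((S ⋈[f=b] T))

σ filters on g, owned by the left side.
E' = (σ[g<7](S) ⋈[f=b] T)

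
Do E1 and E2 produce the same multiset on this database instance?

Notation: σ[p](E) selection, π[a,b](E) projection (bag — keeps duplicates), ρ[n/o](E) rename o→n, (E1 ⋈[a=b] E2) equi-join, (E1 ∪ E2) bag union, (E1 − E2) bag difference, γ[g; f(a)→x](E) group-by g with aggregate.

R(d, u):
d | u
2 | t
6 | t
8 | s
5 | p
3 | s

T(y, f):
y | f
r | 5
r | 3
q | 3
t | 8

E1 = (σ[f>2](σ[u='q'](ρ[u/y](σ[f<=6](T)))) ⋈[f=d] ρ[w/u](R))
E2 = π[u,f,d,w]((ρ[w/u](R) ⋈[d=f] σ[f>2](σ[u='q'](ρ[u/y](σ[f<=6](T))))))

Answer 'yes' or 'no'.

E1 row counts bottom-up:
  T → 4
  σ[f<=6](T) → 3
  ρ[u/y](σ[f<=6](T)) → 3
  σ[u='q'](ρ[u/y](σ[f<=6](T))) → 1
  σ[f>2](σ[u='q'](ρ[u/y](σ[f<=6](T)))) → 1
  R → 5
  ρ[w/u](R) → 5
  (σ[f>2](σ[u='q'](ρ[u/y](σ[f<=6](T)))) ⋈[f=d] ρ[w/u](R)) → 1
E2 row counts bottom-up:
  R → 5
  ρ[w/u](R) → 5
  T → 4
  σ[f<=6](T) → 3
  ρ[u/y](σ[f<=6](T)) → 3
  σ[u='q'](ρ[u/y](σ[f<=6](T))) → 1
  σ[f>2](σ[u='q'](ρ[u/y](σ[f<=6](T)))) → 1
  (ρ[w/u](R) ⋈[d=f] σ[f>2](σ[u='q'](ρ[u/y](σ[f<=6](T))))) → 1
  π[u,f,d,w]((ρ[w/u](R) ⋈[d=f] σ[f>2](σ[u='q'](ρ[u/y](σ[f<=6](T)))))) → 1

E1 and E2 produce the same multiset:
u | f | d | w
q | 3 | 3 | s

yes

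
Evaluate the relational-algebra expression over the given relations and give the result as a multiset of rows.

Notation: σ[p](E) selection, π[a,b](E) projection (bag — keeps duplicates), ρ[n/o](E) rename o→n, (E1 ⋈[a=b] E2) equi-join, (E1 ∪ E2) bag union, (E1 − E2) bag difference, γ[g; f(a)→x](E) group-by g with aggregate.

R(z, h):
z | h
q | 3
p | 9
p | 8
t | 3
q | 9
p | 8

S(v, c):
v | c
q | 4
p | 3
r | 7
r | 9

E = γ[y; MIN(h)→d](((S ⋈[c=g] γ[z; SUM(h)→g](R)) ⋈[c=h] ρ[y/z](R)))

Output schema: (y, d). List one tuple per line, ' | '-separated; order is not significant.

Row counts bottom-up:
  S → 4
  R → 6
  γ[z; SUM(h)→g](R) → 3
  (S ⋈[c=g] γ[z; SUM(h)→g](R)) → 1
  R → 6
  ρ[y/z](R) → 6
  ((S ⋈[c=g] γ[z; SUM(h)→g](R)) ⋈[c=h] ρ[y/z](R)) → 2
  γ[y; MIN(h)→d](((S ⋈[c=g] γ[z; SUM(h)→g](R)) ⋈[c=h] ρ[y/z](R))) → 2

== RESULT ==
y | d
q | 3
t | 3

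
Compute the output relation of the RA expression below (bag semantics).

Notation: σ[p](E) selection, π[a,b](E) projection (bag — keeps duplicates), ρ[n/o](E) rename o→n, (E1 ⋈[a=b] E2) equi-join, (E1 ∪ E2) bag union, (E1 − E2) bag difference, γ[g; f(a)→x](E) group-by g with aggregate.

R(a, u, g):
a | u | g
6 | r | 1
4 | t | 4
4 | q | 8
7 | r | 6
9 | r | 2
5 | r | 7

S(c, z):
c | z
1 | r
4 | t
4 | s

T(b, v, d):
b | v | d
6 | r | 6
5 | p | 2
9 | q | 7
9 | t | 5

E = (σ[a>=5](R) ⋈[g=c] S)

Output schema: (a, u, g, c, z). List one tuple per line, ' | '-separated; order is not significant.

Subexpression sizes:
  R → 6
  σ[a>=5](R) → 4
  S → 3
  (σ[a>=5](R) ⋈[g=c] S) → 1

== RESULT ==
a | u | g | c | z
6 | r | 1 | 1 | r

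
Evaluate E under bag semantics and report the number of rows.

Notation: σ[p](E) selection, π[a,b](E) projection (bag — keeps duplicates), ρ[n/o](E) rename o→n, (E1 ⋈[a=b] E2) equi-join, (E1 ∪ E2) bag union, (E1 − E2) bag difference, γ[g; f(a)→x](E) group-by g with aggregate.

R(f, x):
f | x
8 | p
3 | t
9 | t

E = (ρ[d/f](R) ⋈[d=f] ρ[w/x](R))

Subexpression sizes:
  R → 3
  ρ[d/f](R) → 3
  R → 3
  ρ[w/x](R) → 3
  (ρ[d/f](R) ⋈[d=f] ρ[w/x](R)) → 3

|E| = 3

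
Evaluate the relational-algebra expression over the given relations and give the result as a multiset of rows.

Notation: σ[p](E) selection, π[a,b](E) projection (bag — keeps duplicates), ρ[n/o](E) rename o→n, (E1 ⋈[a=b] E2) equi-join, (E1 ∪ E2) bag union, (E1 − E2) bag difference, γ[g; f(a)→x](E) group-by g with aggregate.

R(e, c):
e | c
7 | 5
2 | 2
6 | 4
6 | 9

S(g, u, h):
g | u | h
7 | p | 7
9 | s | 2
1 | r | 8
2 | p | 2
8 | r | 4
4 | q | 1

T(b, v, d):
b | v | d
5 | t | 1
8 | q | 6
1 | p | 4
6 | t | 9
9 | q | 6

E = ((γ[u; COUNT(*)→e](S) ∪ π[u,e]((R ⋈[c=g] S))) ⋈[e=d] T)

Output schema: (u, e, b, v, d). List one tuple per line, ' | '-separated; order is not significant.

Per-node cardinality:
  S → 6
  γ[u; COUNT(*)→e](S) → 4
  R → 4
  S → 6
  (R ⋈[c=g] S) → 3
  π[u,e]((R ⋈[c=g] S)) → 3
  (γ[u; COUNT(*)→e](S) ∪ π[u,e]((R ⋈[c=g] S))) → 7
  T → 5
  ((γ[u; COUNT(*)→e](S) ∪ π[u,e]((R ⋈[c=g] S))) ⋈[e=d] T) → 6

== RESULT ==
u | e | b | v | d
q | 1 | 5 | t | 1
q | 6 | 8 | q | 6
q | 6 | 9 | q | 6
s | 1 | 5 | t | 1
s | 6 | 8 | q | 6
s | 6 | 9 | q | 6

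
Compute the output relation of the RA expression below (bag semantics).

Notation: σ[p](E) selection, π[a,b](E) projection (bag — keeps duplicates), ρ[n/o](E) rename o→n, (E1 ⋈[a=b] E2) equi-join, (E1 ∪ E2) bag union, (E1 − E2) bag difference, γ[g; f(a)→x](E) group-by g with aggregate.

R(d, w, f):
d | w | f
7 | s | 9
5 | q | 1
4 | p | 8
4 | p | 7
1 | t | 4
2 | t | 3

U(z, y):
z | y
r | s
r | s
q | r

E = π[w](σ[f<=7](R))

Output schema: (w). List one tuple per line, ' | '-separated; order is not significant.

Per-node cardinality:
  R → 6
  σ[f<=7](R) → 4
  π[w](σ[f<=7](R)) → 4

== RESULT ==
w
p
q
t
t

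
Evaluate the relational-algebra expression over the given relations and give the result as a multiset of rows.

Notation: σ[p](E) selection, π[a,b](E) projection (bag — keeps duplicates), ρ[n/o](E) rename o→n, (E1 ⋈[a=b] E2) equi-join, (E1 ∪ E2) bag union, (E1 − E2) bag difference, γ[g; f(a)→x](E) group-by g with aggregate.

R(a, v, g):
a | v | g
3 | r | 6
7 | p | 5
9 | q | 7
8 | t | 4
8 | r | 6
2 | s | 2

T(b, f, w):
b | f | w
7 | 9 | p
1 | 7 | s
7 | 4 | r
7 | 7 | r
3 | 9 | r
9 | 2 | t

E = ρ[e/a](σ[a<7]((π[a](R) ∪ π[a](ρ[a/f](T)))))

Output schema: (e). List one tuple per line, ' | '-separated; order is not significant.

Per-node cardinality:
  R → 6
  π[a](R) → 6
  T → 6
  ρ[a/f](T) → 6
  π[a](ρ[a/f](T)) → 6
  (π[a](R) ∪ π[a](ρ[a/f](T))) → 12
  σ[a<7]((π[a](R) ∪ π[a](ρ[a/f](T)))) → 4
  ρ[e/a](σ[a<7]((π[a](R) ∪ π[a](ρ[a/f](T))))) → 4

== RESULT ==
e
2
2
3
4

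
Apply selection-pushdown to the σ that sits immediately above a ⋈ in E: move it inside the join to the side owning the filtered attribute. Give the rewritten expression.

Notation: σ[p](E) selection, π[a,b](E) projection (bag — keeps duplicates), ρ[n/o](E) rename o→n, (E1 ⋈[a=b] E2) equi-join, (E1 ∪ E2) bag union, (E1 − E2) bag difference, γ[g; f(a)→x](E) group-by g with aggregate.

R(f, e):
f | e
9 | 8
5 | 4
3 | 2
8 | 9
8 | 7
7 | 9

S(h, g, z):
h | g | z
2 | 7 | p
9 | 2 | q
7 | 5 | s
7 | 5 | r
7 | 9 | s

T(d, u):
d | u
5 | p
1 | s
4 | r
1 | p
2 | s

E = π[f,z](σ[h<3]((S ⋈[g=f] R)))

σ filters on h, owned by the left side.
E' = π[f,z]((σ[h<3](S) ⋈[g=f] R))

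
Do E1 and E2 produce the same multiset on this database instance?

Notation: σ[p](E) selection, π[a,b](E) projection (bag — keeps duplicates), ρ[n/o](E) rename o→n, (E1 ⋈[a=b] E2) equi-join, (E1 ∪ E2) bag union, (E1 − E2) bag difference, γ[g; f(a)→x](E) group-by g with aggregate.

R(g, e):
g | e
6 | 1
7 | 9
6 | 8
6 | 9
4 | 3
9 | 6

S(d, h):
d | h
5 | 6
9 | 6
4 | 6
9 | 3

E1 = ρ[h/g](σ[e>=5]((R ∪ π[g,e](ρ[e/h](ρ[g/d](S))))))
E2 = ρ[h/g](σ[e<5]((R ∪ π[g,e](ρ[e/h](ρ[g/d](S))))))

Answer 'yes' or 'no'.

E1 subexpression sizes:
  R → 6
  S → 4
  ρ[g/d](S) → 4
  ρ[e/h](ρ[g/d](S)) → 4
  π[g,e](ρ[e/h](ρ[g/d](S))) → 4
  (R ∪ π[g,e](ρ[e/h](ρ[g/d](S)))) → 10
  σ[e>=5]((R ∪ π[g,e](ρ[e/h](ρ[g/d](S))))) → 7
  ρ[h/g](σ[e>=5]((R ∪ π[g,e](ρ[e/h](ρ[g/d](S)))))) → 7
E2 subexpression sizes:
  R → 6
  S → 4
  ρ[g/d](S) → 4
  ρ[e/h](ρ[g/d](S)) → 4
  π[g,e](ρ[e/h](ρ[g/d](S))) → 4
  (R ∪ π[g,e](ρ[e/h](ρ[g/d](S)))) → 10
  σ[e<5]((R ∪ π[g,e](ρ[e/h](ρ[g/d](S))))) → 3
  ρ[h/g](σ[e<5]((R ∪ π[g,e](ρ[e/h](ρ[g/d](S)))))) → 3

E1 result:
h | e
4 | 6
5 | 6
6 | 8
6 | 9
7 | 9
9 | 6
9 | 6
E2 result:
h | e
4 | 3
6 | 1
9 | 3
Witness: (9, 3) appears 0× in E1 but 1× in E2.

no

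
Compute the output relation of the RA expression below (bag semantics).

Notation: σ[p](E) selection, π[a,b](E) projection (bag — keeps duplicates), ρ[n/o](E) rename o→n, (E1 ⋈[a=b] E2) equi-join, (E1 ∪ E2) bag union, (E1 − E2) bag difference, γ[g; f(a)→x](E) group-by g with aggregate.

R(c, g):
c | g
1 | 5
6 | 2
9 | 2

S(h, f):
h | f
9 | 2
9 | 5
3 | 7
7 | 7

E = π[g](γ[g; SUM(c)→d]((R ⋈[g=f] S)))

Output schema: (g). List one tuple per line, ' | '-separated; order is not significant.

Stepwise |·|:
  R → 3
  S → 4
  (R ⋈[g=f] S) → 3
  γ[g; SUM(c)→d]((R ⋈[g=f] S)) → 2
  π[g](γ[g; SUM(c)→d]((R ⋈[g=f] S))) → 2

== RESULT ==
g
2
5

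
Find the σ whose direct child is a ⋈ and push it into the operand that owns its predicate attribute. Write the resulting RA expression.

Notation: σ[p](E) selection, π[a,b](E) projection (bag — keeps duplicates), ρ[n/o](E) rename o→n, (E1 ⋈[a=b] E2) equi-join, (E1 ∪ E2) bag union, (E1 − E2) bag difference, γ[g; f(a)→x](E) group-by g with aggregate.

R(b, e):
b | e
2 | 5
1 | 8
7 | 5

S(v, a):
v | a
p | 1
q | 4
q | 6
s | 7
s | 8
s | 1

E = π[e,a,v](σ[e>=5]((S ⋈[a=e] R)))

σ filters on e, owned by the right side.
E' = π[e,a,v]((S ⋈[a=e] σ[e>=5](R)))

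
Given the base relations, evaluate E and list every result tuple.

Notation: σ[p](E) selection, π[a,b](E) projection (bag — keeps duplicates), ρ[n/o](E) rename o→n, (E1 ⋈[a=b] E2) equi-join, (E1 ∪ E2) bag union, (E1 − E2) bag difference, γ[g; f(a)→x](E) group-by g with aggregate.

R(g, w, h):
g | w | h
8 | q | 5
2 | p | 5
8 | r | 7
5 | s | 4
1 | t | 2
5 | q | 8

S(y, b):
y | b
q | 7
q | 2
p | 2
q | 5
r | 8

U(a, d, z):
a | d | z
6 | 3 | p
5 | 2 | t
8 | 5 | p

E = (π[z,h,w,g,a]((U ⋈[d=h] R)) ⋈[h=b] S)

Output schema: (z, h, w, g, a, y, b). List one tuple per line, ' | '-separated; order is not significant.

Row counts bottom-up:
  U → 3
  R → 6
  (U ⋈[d=h] R) → 3
  π[z,h,w,g,a]((U ⋈[d=h] R)) → 3
  S → 5
  (π[z,h,w,g,a]((U ⋈[d=h] R)) ⋈[h=b] S) → 4

== RESULT ==
z | h | w | g | a | y | b
p | 5 | p | 2 | 8 | q | 5
p | 5 | q | 8 | 8 | q | 5
t | 2 | t | 1 | 5 | p | 2
t | 2 | t | 1 | 5 | q | 2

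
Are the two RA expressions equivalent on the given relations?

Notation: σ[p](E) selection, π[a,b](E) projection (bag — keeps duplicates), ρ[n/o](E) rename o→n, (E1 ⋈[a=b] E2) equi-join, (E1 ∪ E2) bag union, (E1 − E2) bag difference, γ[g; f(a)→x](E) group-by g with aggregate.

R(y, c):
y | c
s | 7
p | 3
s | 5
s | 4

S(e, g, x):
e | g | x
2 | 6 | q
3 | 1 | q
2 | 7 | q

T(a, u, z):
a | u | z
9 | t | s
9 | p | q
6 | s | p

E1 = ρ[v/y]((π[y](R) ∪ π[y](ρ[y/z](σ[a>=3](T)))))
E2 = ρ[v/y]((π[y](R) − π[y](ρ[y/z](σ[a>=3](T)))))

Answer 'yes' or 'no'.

E1 per-node cardinality:
  R → 4
  π[y](R) → 4
  T → 3
  σ[a>=3](T) → 3
  ρ[y/z](σ[a>=3](T)) → 3
  π[y](ρ[y/z](σ[a>=3](T))) → 3
  (π[y](R) ∪ π[y](ρ[y/z](σ[a>=3](T)))) → 7
  ρ[v/y]((π[y](R) ∪ π[y](ρ[y/z](σ[a>=3](T))))) → 7
E2 per-node cardinality:
  R → 4
  π[y](R) → 4
  T → 3
  σ[a>=3](T) → 3
  ρ[y/z](σ[a>=3](T)) → 3
  π[y](ρ[y/z](σ[a>=3](T))) → 3
  (π[y](R) − π[y](ρ[y/z](σ[a>=3](T)))) → 2
  ρ[v/y]((π[y](R) − π[y](ρ[y/z](σ[a>=3](T))))) → 2

E1 result:
v
p
p
q
s
s
s
s
E2 result:
v
s
s
Witness: ('p',) appears 2× in E1 but 0× in E2.

no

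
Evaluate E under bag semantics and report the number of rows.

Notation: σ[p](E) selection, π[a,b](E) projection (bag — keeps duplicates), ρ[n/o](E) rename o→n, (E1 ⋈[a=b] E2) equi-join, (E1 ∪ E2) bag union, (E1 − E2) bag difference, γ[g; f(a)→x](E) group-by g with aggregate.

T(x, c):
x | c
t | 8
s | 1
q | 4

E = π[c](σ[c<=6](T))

Stepwise |·|:
  T → 3
  σ[c<=6](T) → 2
  π[c](σ[c<=6](T)) → 2

|E| = 2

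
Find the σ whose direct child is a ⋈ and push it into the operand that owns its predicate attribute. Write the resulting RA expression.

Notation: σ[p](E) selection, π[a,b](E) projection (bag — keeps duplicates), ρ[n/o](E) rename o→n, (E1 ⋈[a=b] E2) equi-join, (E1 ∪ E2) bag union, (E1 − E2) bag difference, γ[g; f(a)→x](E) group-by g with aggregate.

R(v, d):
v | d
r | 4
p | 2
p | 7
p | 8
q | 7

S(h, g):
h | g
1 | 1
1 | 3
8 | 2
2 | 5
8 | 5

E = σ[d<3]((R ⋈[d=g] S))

σ filters on d, owned by the left side.
E' = (σ[d<3](R) ⋈[d=g] S)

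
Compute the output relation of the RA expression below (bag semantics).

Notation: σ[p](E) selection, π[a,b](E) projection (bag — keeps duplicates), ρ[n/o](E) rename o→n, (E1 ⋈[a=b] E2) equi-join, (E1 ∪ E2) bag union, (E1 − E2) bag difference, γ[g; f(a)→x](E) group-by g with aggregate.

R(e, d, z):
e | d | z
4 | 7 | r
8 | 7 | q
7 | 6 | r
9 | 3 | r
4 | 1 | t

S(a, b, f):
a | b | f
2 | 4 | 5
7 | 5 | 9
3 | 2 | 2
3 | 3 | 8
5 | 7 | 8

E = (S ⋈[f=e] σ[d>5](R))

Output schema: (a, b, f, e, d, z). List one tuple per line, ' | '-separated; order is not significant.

Row counts bottom-up:
  S → 5
  R → 5
  σ[d>5](R) → 3
  (S ⋈[f=e] σ[d>5](R)) → 2

== RESULT ==
a | b | f | e | d | z
3 | 3 | 8 | 8 | 7 | q
5 | 7 | 8 | 8 | 7 | q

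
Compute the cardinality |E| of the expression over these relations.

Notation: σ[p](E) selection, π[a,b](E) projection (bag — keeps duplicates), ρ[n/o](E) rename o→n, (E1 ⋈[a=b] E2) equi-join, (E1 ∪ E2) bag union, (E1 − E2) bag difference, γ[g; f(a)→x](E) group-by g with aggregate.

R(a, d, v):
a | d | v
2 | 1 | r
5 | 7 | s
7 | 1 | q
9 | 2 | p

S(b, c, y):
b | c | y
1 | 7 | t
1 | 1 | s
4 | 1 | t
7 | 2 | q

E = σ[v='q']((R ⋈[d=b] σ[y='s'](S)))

Row counts bottom-up:
  R → 4
  S → 4
  σ[y='s'](S) → 1
  (R ⋈[d=b] σ[y='s'](S)) → 2
  σ[v='q']((R ⋈[d=b] σ[y='s'](S))) → 1

|E| = 1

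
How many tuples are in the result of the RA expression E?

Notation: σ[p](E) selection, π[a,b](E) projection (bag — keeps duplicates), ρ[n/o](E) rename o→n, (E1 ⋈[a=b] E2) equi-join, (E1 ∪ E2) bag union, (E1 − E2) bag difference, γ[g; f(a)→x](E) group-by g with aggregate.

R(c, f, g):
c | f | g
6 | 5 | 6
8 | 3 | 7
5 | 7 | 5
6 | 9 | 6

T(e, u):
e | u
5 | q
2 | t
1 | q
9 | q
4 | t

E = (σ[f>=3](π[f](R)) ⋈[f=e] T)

Row counts bottom-up:
  R → 4
  π[f](R) → 4
  σ[f>=3](π[f](R)) → 4
  T → 5
  (σ[f>=3](π[f](R)) ⋈[f=e] T) → 2

|E| = 2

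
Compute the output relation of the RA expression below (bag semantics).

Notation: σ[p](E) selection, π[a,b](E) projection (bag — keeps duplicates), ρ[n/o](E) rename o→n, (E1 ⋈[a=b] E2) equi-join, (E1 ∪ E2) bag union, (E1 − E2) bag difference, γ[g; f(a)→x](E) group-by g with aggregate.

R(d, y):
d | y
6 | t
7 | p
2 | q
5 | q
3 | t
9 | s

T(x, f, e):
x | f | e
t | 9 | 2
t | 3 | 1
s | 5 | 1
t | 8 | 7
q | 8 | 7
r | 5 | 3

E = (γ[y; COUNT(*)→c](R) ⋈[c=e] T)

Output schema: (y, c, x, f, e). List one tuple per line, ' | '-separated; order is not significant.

Row counts bottom-up:
  R → 6
  γ[y; COUNT(*)→c](R) → 4
  T → 6
  (γ[y; COUNT(*)→c](R) ⋈[c=e] T) → 6

== RESULT ==
y | c | x | f | e
p | 1 | s | 5 | 1
p | 1 | t | 3 | 1
q | 2 | t | 9 | 2
s | 1 | s | 5 | 1
s | 1 | t | 3 | 1
t | 2 | t | 9 | 2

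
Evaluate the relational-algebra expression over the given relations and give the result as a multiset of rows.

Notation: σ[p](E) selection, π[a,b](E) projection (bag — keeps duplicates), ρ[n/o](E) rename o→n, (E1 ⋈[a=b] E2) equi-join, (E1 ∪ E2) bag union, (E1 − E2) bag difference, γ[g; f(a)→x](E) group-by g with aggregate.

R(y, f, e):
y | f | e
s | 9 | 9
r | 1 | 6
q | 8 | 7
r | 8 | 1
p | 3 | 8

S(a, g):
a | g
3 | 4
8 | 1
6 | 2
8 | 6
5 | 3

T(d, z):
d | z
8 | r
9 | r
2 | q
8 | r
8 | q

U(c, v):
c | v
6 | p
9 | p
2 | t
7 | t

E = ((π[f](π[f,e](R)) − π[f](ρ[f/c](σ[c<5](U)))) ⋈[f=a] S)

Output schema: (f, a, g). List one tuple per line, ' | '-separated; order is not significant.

Subexpression sizes:
  R → 5
  π[f,e](R) → 5
  π[f](π[f,e](R)) → 5
  U → 4
  σ[c<5](U) → 1
  ρ[f/c](σ[c<5](U)) → 1
  π[f](ρ[f/c](σ[c<5](U))) → 1
  (π[f](π[f,e](R)) − π[f](ρ[f/c](σ[c<5](U)))) → 5
  S → 5
  ((π[f](π[f,e](R)) − π[f](ρ[f/c](σ[c<5](U)))) ⋈[f=a] S) → 5

== RESULT ==
f | a | g
3 | 3 | 4
8 | 8 | 1
8 | 8 | 1
8 | 8 | 6
8 | 8 | 6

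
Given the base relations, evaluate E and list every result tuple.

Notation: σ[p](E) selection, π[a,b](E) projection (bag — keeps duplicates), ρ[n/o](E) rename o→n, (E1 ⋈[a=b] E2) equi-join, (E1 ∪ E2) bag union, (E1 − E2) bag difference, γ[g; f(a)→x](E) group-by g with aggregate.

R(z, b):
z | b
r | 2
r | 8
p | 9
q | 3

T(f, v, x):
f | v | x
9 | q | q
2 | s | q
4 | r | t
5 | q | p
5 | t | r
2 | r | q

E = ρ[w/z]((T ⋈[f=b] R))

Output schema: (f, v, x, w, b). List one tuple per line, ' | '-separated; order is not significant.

Row counts bottom-up:
  T → 6
  R → 4
  (T ⋈[f=b] R) → 3
  ρ[w/z]((T ⋈[f=b] R)) → 3

== RESULT ==
f | v | x | w | b
2 | r | q | r | 2
2 | s | q | r | 2
9 | q | q | p | 9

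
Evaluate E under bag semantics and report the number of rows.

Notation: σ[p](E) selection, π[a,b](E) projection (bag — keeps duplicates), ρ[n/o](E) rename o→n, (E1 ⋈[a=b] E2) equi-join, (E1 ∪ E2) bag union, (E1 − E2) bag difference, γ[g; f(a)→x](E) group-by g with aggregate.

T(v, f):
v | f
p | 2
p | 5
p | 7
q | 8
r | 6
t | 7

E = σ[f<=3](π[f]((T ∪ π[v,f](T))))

Row counts bottom-up:
  T → 6
  T → 6
  π[v,f](T) → 6
  (T ∪ π[v,f](T)) → 12
  π[f]((T ∪ π[v,f](T))) → 12
  σ[f<=3](π[f]((T ∪ π[v,f](T)))) → 2

|E| = 2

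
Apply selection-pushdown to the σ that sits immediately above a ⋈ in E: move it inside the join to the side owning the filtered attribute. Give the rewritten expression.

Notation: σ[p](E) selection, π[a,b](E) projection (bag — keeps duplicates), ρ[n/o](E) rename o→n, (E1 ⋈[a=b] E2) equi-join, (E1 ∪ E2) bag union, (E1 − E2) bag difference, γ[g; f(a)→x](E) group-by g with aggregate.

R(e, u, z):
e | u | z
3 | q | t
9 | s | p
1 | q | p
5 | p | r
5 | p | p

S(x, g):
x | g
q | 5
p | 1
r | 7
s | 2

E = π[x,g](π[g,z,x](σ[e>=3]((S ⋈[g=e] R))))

σ filters on e, owned by the right side.
E' = π[x,g](π[g,z,x]((S ⋈[g=e] σ[e>=3](R))))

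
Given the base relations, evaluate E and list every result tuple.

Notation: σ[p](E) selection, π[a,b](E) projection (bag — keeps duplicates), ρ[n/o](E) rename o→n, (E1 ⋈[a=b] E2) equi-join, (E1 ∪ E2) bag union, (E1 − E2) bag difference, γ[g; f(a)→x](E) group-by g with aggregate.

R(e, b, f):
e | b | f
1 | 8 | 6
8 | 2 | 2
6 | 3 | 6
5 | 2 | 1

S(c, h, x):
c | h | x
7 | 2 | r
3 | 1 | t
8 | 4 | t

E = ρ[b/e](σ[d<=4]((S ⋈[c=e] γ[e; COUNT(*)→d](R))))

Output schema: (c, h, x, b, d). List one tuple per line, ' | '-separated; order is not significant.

Stepwise |·|:
  S → 3
  R → 4
  γ[e; COUNT(*)→d](R) → 4
  (S ⋈[c=e] γ[e; COUNT(*)→d](R)) → 1
  σ[d<=4]((S ⋈[c=e] γ[e; COUNT(*)→d](R))) → 1
  ρ[b/e](σ[d<=4]((S ⋈[c=e] γ[e; COUNT(*)→d](R)))) → 1

== RESULT ==
c | h | x | b | d
8 | 4 | t | 8 | 1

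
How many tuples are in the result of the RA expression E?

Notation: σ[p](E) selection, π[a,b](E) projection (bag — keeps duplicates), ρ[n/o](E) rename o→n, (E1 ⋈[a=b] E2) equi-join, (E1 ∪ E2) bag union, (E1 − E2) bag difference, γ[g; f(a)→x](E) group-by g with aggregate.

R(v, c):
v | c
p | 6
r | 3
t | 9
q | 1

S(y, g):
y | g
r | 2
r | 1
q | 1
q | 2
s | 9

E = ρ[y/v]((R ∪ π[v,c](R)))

Subexpression sizes:
  R → 4
  R → 4
  π[v,c](R) → 4
  (R ∪ π[v,c](R)) → 8
  ρ[y/v]((R ∪ π[v,c](R))) → 8

|E| = 8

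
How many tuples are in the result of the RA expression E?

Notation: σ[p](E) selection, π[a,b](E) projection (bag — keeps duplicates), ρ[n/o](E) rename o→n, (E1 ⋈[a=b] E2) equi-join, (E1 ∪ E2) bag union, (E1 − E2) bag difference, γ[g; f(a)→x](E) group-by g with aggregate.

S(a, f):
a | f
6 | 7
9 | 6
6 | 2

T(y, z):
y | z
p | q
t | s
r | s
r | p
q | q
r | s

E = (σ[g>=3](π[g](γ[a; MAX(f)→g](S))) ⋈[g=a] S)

Stepwise |·|:
  S → 3
  γ[a; MAX(f)→g](S) → 2
  π[g](γ[a; MAX(f)→g](S)) → 2
  σ[g>=3](π[g](γ[a; MAX(f)→g](S))) → 2
  S → 3
  (σ[g>=3](π[g](γ[a; MAX(f)→g](S))) ⋈[g=a] S) → 2

|E| = 2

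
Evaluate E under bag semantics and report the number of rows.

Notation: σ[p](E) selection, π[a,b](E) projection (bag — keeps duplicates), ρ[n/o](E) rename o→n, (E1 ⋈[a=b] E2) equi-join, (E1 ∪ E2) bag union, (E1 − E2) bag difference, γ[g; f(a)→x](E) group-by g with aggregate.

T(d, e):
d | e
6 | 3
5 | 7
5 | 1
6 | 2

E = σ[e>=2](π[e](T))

Row counts bottom-up:
  T → 4
  π[e](T) → 4
  σ[e>=2](π[e](T)) → 3

|E| = 3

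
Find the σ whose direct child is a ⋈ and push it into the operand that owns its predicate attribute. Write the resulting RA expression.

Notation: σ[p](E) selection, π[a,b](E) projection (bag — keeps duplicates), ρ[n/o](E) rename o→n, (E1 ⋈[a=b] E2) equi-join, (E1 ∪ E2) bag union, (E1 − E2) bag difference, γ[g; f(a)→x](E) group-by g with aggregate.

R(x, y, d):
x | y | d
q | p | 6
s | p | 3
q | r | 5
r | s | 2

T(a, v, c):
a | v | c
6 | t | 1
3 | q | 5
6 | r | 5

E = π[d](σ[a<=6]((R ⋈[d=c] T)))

σ filters on a, owned by the right side.
E' = π[d]((R ⋈[d=c] σ[a<=6](T)))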